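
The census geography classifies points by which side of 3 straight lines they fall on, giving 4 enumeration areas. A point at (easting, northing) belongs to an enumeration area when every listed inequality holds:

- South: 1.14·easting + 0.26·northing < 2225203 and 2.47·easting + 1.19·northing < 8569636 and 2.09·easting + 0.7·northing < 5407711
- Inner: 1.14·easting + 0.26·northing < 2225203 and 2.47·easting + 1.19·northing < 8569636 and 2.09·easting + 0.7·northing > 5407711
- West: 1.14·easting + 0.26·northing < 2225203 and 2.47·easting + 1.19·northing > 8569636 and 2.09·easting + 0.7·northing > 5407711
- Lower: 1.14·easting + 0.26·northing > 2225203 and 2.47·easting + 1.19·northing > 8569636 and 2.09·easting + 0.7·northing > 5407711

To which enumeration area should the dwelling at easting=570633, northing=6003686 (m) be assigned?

1.14·570633 + 0.26·6003686 = 2211479.980, which is < 2225203
2.47·570633 + 1.19·6003686 = 8553849.850, which is < 8569636
2.09·570633 + 0.7·6003686 = 5395203.170, which is < 5407711
This sign pattern matches South.

South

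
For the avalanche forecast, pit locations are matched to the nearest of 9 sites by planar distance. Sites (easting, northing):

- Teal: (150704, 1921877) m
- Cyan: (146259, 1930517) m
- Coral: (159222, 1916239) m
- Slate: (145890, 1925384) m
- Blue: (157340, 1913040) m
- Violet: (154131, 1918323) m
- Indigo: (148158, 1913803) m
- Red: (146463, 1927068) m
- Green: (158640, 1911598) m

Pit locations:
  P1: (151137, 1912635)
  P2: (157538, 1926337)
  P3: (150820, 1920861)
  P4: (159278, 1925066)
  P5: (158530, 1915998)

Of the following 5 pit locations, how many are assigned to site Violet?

1

P1 → Indigo
P2 → Teal
P3 → Teal
P4 → Violet
P5 → Coral
1 of the 5 goes to Violet.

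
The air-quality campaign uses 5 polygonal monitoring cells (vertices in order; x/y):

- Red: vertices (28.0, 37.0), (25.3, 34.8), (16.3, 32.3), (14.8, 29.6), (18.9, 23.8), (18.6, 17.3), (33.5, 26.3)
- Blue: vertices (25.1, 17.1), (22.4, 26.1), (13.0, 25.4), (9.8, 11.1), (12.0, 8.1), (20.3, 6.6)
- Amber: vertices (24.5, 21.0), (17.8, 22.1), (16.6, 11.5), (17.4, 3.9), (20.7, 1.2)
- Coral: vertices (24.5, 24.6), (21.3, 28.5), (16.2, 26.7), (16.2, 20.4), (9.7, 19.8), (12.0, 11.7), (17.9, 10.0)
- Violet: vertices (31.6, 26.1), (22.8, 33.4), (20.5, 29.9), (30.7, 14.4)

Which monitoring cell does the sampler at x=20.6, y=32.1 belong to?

Cast a ray rightward from (20.6, 32.1). For each polygon, the edges (by vertex number in listed order) whose endpoints lie on opposite sides of y = 32.1, where each meets that height, and whether that is right or left of the point:
Red: 3–4 at x≈16.19 (left), 7–1 at x≈30.52 (right) → 1 crossing.
Blue: no edge straddles that height → 0 crossings.
Amber: no edge straddles that height → 0 crossings.
Coral: no edge straddles that height → 0 crossings.
Violet: 1–2 at x≈24.37 (right), 2–3 at x≈21.95 (right) → 2 crossings.
Only Red has an odd count, so the point is inside Red.

Red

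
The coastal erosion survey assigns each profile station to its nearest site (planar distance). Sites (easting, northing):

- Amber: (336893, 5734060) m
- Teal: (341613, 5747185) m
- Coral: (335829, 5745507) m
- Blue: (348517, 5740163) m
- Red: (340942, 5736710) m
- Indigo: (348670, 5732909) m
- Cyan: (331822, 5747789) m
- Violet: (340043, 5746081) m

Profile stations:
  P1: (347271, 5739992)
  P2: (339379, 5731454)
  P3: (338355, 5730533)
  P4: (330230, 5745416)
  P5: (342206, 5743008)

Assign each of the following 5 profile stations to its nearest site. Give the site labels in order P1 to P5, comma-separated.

P1 → Blue (d²=1581757.00)
P2 → Amber (d²=12971432.00)
P3 → Amber (d²=14577173.00)
P4 → Cyan (d²=8165593.00)
P5 → Violet (d²=14121898.00)

Blue, Amber, Amber, Cyan, Violet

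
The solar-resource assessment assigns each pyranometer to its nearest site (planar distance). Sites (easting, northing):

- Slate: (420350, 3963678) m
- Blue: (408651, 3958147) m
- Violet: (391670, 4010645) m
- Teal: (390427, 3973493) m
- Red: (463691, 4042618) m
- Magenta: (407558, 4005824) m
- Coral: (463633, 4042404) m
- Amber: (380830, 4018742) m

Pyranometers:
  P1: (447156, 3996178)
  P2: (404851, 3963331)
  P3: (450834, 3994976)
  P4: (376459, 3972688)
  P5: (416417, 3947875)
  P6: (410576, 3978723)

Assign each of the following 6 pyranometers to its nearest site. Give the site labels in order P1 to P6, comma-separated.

Magenta, Blue, Slate, Teal, Blue, Slate

P1 → Magenta (d²=1661046920.00)
P2 → Blue (d²=41313856.00)
P3 → Slate (d²=1908839060.00)
P4 → Teal (d²=195753049.00)
P5 → Blue (d²=165824740.00)
P6 → Slate (d²=321883101.00)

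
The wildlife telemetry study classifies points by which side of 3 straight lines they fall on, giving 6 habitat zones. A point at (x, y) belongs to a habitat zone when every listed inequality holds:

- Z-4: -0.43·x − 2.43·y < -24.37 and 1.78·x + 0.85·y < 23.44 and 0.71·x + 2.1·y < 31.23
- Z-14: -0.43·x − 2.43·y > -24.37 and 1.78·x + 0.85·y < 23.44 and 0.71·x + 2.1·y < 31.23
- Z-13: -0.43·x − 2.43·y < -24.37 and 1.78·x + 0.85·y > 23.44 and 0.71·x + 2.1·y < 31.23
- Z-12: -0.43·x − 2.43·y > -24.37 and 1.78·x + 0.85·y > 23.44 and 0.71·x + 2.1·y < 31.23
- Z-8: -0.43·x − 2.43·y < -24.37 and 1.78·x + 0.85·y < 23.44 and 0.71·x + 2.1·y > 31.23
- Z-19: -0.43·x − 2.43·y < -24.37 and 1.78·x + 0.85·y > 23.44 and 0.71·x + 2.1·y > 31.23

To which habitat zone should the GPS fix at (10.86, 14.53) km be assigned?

Z-19

-0.43·10.86 − 2.43·14.53 = -39.978, which is < -24.37
1.78·10.86 + 0.85·14.53 = 31.681, which is > 23.44
0.71·10.86 + 2.1·14.53 = 38.224, which is > 31.23
This sign pattern matches Z-19.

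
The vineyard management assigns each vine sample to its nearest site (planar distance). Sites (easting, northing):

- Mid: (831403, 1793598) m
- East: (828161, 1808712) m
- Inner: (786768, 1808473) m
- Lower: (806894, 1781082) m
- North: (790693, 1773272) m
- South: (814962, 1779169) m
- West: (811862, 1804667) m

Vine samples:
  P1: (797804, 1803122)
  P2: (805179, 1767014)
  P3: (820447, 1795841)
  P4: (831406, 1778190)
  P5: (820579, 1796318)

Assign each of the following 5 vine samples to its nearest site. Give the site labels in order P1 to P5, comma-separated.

Inner, Lower, Mid, Mid, Mid

P1 → Inner (d²=150426497.00)
P2 → Lower (d²=200849849.00)
P3 → Mid (d²=125064985.00)
P4 → Mid (d²=237406473.00)
P5 → Mid (d²=124557376.00)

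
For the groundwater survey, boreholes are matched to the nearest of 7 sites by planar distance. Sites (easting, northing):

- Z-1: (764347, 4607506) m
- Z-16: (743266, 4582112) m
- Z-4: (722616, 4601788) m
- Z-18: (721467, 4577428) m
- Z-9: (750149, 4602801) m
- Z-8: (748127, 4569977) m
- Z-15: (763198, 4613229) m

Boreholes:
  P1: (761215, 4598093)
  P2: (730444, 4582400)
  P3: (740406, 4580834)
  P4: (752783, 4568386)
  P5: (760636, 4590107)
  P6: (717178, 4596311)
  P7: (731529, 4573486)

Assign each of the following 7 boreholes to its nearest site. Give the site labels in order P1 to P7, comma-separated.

P1 → Z-1 (d²=98413993.00)
P2 → Z-18 (d²=105307313.00)
P3 → Z-16 (d²=9812884.00)
P4 → Z-8 (d²=24209617.00)
P5 → Z-9 (d²=271114805.00)
P6 → Z-4 (d²=59569373.00)
P7 → Z-18 (d²=116783208.00)

Z-1, Z-18, Z-16, Z-8, Z-9, Z-4, Z-18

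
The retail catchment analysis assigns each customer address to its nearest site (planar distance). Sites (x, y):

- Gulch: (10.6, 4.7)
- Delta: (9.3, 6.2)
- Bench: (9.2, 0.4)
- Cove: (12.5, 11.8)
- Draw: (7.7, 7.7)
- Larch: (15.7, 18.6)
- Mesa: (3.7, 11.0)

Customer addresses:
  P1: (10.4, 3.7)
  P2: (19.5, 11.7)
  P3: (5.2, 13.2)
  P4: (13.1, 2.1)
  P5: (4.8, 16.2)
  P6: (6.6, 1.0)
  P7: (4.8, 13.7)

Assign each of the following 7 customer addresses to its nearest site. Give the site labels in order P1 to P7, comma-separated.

P1 → Gulch (d²=1.04)
P2 → Cove (d²=49.01)
P3 → Mesa (d²=7.09)
P4 → Gulch (d²=13.01)
P5 → Mesa (d²=28.25)
P6 → Bench (d²=7.12)
P7 → Mesa (d²=8.50)

Gulch, Cove, Mesa, Gulch, Mesa, Bench, Mesa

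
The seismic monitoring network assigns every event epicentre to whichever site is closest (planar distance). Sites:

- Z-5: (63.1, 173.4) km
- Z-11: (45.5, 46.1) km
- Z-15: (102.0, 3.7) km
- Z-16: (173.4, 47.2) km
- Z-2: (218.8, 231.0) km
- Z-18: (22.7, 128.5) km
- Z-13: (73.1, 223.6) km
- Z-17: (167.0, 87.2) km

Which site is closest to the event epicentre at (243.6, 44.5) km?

Squared distances to each site:
Z-5: 49195.460; Z-11: 39246.170; Z-15: 21715.200; Z-16: 4935.330; Z-2: 35397.290; Z-18: 55852.810; Z-13: 61147.060; Z-17: 7690.850.
Minimum at Z-16.

Z-16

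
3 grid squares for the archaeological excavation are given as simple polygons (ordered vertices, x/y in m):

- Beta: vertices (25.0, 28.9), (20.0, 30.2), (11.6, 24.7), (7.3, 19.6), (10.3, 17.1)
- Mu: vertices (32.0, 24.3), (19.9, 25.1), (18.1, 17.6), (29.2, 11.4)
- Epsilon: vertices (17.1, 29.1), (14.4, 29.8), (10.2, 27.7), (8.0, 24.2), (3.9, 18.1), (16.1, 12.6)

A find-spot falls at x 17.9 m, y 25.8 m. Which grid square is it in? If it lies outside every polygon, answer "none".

Beta

Cast a ray rightward from (17.9, 25.8). For each polygon, the edges (by vertex number in listed order) whose endpoints lie on opposite sides of y = 25.8, where each meets that height, and whether that is right or left of the point:
Beta: 2–3 at x≈13.28 (left), 5–1 at x≈21.14 (right) → 1 crossing.
Mu: no edge straddles that height → 0 crossings.
Epsilon: 3–4 at x≈9.01 (left), 6–1 at x≈16.90 (left) → 0 crossings.
Only Beta has an odd count, so the point is inside Beta.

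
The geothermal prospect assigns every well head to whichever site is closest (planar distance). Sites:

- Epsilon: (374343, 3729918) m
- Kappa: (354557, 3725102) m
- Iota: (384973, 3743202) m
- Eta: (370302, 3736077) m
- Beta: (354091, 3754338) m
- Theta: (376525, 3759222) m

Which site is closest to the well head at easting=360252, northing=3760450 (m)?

Beta

Squared distances to each site:
Epsilon: 1130759305.000; Kappa: 1281914129.000; Iota: 908621345.000; Eta: 695045629.000; Beta: 75314465.000; Theta: 266318513.000.
Minimum at Beta.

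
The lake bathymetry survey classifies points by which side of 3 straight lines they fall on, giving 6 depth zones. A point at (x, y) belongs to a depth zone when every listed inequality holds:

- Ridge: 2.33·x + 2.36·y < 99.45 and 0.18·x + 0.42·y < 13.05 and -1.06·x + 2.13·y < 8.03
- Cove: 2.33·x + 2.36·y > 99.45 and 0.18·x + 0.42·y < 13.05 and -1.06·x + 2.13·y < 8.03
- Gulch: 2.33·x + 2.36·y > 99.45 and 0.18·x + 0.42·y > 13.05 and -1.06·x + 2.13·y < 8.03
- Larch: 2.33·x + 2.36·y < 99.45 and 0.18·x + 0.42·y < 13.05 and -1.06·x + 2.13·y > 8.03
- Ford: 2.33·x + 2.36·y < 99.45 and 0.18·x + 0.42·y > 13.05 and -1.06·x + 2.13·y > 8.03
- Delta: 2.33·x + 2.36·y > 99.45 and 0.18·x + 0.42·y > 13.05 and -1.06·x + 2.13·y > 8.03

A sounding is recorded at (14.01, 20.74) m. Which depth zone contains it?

Larch

2.33·14.01 + 2.36·20.74 = 81.590, which is < 99.45
0.18·14.01 + 0.42·20.74 = 11.233, which is < 13.05
-1.06·14.01 + 2.13·20.74 = 29.326, which is > 8.03
This sign pattern matches Larch.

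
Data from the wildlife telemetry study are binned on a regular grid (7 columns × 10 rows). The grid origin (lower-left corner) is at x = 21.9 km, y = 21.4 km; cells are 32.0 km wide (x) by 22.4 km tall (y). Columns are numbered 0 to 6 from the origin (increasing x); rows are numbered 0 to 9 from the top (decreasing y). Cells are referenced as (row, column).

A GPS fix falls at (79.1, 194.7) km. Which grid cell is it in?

(2, 1)

Column index: ⌊(79.1 − 21.9) / 32.0⌋ = ⌊1.787⌋ = 1
Row offset from origin: ⌊(194.7 − 21.4) / 22.4⌋ = ⌊7.737⌋ = 7 → row 2 (counted from top)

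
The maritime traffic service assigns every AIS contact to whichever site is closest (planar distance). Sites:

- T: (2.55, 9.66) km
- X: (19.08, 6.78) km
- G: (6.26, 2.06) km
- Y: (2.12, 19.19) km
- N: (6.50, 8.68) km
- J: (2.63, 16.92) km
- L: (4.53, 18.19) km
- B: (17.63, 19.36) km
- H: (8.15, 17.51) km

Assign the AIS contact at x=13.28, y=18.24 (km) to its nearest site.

B

Squared distances to each site:
T: 188.749; X: 164.972; G: 311.073; Y: 125.448; N: 137.362; J: 115.165; L: 76.565; B: 20.177; H: 26.850.
Minimum at B.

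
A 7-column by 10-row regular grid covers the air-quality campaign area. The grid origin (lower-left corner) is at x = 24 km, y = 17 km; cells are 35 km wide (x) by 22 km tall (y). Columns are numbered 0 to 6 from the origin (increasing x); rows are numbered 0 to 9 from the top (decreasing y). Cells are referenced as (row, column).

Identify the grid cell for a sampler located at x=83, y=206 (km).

(1, 1)

Column index: ⌊(83 − 24) / 35⌋ = ⌊1.686⌋ = 1
Row offset from origin: ⌊(206 − 17) / 22⌋ = ⌊8.591⌋ = 8 → row 1 (counted from top)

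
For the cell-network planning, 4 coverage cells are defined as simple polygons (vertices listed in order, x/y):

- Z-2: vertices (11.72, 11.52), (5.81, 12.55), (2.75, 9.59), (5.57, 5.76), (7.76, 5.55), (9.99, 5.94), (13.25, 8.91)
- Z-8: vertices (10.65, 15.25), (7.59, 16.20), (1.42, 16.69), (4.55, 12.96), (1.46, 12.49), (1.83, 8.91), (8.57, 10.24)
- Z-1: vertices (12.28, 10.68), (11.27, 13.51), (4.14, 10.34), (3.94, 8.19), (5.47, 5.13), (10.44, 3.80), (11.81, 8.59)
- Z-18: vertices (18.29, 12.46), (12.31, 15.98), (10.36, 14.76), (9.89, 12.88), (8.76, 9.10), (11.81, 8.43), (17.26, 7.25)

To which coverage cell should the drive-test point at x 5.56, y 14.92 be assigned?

Cast a ray rightward from (5.56, 14.92). For each polygon, the edges (by vertex number in listed order) whose endpoints lie on opposite sides of y = 14.92, where each meets that height, and whether that is right or left of the point:
Z-2: no edge straddles that height → 0 crossings.
Z-8: 3–4 at x≈2.905 (left), 7–1 at x≈10.513 (right) → 1 crossing.
Z-1: no edge straddles that height → 0 crossings.
Z-18: 1–2 at x≈14.111 (right), 2–3 at x≈10.616 (right) → 2 crossings.
Only Z-8 has an odd count, so the point is inside Z-8.

Z-8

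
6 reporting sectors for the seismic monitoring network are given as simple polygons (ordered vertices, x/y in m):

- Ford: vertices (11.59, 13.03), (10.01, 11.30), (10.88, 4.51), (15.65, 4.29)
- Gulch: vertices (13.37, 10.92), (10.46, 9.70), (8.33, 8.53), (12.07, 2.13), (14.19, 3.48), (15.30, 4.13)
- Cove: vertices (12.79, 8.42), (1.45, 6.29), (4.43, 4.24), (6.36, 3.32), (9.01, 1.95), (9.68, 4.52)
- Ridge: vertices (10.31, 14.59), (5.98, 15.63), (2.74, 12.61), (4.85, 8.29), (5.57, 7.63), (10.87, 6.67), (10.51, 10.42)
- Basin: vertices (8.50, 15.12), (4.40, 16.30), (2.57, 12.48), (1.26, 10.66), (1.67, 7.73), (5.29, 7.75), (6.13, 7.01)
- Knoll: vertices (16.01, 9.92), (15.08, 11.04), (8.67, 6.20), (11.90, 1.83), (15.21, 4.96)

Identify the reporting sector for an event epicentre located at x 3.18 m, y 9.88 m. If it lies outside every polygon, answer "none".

Cast a ray rightward from (3.18, 9.88). For each polygon, the edges (by vertex number in listed order) whose endpoints lie on opposite sides of y = 9.88, where each meets that height, and whether that is right or left of the point:
Ford: 2–3 at x≈10.192 (right), 4–1 at x≈13.053 (right) → 2 crossings.
Gulch: 1–2 at x≈10.889 (right), 6–1 at x≈13.666 (right) → 2 crossings.
Cove: no edge straddles that height → 0 crossings.
Ridge: 3–4 at x≈4.073 (right), 6–7 at x≈10.562 (right) → 2 crossings.
Basin: 4–5 at x≈1.369 (left), 7–1 at x≈6.969 (right) → 1 crossing.
Knoll: 2–3 at x≈13.544 (right), 5–1 at x≈16.004 (right) → 2 crossings.
Only Basin has an odd count, so the point is inside Basin.

Basin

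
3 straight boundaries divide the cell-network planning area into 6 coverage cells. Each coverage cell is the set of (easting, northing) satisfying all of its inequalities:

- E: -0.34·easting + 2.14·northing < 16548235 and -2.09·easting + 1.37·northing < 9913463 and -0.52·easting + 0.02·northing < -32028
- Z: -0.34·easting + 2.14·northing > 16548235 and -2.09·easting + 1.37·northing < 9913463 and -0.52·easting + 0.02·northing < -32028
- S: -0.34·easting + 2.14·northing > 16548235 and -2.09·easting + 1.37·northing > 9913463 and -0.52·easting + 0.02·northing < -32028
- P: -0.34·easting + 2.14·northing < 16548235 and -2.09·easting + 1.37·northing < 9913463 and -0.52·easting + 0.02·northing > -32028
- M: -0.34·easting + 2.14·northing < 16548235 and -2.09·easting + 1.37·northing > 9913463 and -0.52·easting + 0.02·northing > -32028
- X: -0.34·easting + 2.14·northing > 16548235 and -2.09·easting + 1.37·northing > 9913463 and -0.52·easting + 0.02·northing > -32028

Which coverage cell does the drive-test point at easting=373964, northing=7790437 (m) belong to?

-0.34·373964 + 2.14·7790437 = 16544387.420, which is < 16548235
-2.09·373964 + 1.37·7790437 = 9891313.930, which is < 9913463
-0.52·373964 + 0.02·7790437 = -38652.540, which is < -32028
This sign pattern matches E.

E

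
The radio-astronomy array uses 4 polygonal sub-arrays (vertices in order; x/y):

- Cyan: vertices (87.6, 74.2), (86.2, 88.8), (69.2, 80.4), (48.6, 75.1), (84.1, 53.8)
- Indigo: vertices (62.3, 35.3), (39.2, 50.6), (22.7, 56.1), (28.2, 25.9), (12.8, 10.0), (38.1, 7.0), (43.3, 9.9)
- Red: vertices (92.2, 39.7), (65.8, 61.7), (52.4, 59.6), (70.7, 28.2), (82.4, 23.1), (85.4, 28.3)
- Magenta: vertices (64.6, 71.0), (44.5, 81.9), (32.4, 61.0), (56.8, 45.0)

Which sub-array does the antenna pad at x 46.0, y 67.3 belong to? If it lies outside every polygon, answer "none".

Magenta

Cast a ray rightward from (46.0, 67.3). For each polygon, the edges (by vertex number in listed order) whose endpoints lie on opposite sides of y = 67.3, where each meets that height, and whether that is right or left of the point:
Cyan: 4–5 at x≈61.60 (right), 5–1 at x≈86.42 (right) → 2 crossings.
Indigo: no edge straddles that height → 0 crossings.
Red: no edge straddles that height → 0 crossings.
Magenta: 2–3 at x≈36.05 (left), 4–1 at x≈63.49 (right) → 1 crossing.
Only Magenta has an odd count, so the point is inside Magenta.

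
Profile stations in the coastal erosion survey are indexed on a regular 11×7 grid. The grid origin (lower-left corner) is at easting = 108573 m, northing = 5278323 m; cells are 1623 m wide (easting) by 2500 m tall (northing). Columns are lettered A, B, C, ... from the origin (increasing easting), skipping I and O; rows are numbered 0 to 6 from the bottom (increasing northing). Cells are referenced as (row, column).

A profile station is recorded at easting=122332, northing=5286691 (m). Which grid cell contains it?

(3, J)

Column index: ⌊(122332 − 108573) / 1623⌋ = ⌊8.478⌋ = 8 → column J
Row offset from origin: ⌊(5286691 − 5278323) / 2500⌋ = ⌊3.347⌋ = 3 → row 3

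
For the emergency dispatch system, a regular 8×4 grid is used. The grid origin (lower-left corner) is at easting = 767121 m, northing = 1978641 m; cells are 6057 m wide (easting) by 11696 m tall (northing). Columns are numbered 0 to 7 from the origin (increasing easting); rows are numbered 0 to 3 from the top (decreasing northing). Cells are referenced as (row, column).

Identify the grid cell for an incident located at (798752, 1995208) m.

Column index: ⌊(798752 − 767121) / 6057⌋ = ⌊5.222⌋ = 5
Row offset from origin: ⌊(1995208 − 1978641) / 11696⌋ = ⌊1.416⌋ = 1 → row 2 (counted from top)

(2, 5)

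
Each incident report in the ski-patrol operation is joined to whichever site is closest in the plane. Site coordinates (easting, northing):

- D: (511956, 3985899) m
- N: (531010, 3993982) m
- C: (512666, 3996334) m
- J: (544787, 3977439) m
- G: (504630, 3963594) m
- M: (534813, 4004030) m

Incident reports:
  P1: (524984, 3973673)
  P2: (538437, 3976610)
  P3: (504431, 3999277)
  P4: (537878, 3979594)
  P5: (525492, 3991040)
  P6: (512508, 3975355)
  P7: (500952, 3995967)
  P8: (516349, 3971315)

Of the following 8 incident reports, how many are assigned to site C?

2

P1 → D
P2 → J
P3 → C
P4 → J
P5 → N
P6 → D
P7 → C
P8 → G
2 of the 8 go to C.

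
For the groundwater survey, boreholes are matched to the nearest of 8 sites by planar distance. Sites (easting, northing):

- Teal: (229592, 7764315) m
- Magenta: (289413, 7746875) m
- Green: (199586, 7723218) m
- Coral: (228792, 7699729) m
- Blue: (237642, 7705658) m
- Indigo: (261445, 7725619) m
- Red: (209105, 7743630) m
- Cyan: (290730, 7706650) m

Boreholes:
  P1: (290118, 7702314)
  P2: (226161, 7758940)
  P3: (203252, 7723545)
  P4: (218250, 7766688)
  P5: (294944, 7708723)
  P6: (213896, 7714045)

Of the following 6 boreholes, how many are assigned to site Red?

0

P1 → Cyan
P2 → Teal
P3 → Green
P4 → Teal
P5 → Cyan
P6 → Green
0 of the 6 go to Red.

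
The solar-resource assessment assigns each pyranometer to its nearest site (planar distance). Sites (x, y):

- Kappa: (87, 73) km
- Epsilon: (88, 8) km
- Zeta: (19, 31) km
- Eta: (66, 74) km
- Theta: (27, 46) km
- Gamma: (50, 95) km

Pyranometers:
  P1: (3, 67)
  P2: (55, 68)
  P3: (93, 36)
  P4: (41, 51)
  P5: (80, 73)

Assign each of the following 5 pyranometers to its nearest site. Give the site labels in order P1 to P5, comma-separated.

Theta, Eta, Epsilon, Theta, Kappa

P1 → Theta (d²=1017.00)
P2 → Eta (d²=157.00)
P3 → Epsilon (d²=809.00)
P4 → Theta (d²=221.00)
P5 → Kappa (d²=49.00)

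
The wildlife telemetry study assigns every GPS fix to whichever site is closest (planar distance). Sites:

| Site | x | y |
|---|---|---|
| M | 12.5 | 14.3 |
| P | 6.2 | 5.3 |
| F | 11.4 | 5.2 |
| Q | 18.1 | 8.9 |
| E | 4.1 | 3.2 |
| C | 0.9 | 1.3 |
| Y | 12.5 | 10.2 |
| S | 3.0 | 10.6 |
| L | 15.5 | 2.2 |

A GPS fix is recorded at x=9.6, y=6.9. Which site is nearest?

F

Squared distances to each site:
M: 63.170; P: 14.120; F: 6.130; Q: 76.250; E: 43.940; C: 107.050; Y: 19.300; S: 57.250; L: 56.900.
Minimum at F.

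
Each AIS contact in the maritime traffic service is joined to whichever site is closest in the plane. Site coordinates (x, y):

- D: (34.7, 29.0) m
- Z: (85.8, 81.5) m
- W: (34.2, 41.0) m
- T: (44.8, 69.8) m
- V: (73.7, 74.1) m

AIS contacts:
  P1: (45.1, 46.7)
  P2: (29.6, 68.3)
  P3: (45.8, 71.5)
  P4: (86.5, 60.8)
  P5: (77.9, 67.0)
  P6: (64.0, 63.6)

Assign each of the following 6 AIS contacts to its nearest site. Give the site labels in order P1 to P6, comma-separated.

W, T, T, V, V, V

P1 → W (d²=151.30)
P2 → T (d²=233.29)
P3 → T (d²=3.89)
P4 → V (d²=340.73)
P5 → V (d²=68.05)
P6 → V (d²=204.34)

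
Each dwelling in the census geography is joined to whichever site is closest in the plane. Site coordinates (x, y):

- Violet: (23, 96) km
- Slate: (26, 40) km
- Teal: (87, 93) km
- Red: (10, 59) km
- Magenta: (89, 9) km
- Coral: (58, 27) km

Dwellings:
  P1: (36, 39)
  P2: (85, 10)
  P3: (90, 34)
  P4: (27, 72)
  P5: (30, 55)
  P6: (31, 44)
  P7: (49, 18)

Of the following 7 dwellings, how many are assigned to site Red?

1

P1 → Slate
P2 → Magenta
P3 → Magenta
P4 → Red
P5 → Slate
P6 → Slate
P7 → Coral
1 of the 7 goes to Red.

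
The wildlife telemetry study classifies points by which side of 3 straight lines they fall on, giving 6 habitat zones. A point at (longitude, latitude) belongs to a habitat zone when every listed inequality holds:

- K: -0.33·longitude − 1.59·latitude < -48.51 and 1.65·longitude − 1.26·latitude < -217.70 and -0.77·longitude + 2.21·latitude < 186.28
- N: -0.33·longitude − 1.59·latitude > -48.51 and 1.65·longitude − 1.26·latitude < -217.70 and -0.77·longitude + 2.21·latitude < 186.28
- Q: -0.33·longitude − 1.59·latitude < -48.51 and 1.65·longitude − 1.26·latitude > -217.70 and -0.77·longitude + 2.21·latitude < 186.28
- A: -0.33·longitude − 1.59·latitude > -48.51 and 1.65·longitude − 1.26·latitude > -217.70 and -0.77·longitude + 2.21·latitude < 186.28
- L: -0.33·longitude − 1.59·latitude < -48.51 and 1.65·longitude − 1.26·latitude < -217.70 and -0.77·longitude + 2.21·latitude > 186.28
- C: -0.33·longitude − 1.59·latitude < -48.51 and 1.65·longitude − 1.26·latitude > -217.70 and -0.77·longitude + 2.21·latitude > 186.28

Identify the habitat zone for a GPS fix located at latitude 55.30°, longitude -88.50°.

C

-0.33·-88.50 − 1.59·55.30 = -58.722, which is < -48.51
1.65·-88.50 − 1.26·55.30 = -215.703, which is > -217.70
-0.77·-88.50 + 2.21·55.30 = 190.358, which is > 186.28
This sign pattern matches C.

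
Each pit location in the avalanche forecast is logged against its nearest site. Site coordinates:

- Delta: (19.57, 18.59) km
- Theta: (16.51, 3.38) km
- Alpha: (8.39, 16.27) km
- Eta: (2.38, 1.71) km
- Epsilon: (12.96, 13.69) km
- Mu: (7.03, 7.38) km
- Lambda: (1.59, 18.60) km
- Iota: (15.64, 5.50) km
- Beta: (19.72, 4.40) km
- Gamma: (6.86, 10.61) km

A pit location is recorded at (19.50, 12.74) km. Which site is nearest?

Squared distances to each site:
Delta: 34.227; Theta: 96.550; Alpha: 135.893; Eta: 414.755; Epsilon: 43.674; Mu: 184.230; Lambda: 355.108; Iota: 67.317; Beta: 69.604; Gamma: 164.307.
Minimum at Delta.

Delta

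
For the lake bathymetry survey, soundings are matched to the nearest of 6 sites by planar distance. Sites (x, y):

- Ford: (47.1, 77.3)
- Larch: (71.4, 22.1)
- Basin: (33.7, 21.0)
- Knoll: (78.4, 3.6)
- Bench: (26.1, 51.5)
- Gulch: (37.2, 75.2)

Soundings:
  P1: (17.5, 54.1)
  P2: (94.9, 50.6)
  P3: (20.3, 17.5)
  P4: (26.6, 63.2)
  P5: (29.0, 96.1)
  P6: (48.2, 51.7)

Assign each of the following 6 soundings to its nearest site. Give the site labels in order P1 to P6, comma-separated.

Bench, Larch, Basin, Bench, Gulch, Bench

P1 → Bench (d²=80.72)
P2 → Larch (d²=1364.50)
P3 → Basin (d²=191.81)
P4 → Bench (d²=137.14)
P5 → Gulch (d²=504.05)
P6 → Bench (d²=488.45)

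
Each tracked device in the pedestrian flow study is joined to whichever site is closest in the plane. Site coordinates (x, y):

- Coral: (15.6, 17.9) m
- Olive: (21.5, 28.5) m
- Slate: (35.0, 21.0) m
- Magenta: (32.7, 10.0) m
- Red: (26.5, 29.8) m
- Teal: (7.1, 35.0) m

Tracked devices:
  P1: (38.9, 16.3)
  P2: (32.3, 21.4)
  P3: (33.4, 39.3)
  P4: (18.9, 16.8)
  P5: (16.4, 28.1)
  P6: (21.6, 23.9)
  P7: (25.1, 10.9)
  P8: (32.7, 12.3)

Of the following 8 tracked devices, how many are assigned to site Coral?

1

P1 → Slate
P2 → Slate
P3 → Red
P4 → Coral
P5 → Olive
P6 → Olive
P7 → Magenta
P8 → Magenta
1 of the 8 goes to Coral.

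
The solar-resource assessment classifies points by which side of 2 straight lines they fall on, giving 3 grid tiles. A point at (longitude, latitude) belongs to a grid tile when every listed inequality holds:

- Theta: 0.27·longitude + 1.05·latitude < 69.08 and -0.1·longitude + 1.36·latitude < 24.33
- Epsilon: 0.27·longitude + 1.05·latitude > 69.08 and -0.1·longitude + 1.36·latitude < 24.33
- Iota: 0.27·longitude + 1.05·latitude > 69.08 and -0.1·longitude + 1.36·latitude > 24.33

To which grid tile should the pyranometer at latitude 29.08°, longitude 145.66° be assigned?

0.27·145.66 + 1.05·29.08 = 69.862, which is > 69.08
-0.1·145.66 + 1.36·29.08 = 24.983, which is > 24.33
This sign pattern matches Iota.

Iota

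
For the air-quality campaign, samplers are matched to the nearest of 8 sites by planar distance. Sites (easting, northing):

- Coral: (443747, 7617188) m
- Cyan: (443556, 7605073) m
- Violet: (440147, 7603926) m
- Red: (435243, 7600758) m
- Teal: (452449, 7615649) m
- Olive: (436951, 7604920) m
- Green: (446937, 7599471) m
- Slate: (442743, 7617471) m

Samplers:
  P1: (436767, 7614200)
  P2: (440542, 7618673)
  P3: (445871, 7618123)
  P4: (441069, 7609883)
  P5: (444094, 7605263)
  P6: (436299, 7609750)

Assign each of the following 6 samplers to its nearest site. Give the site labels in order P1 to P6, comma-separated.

Slate, Slate, Coral, Cyan, Cyan, Olive

P1 → Slate (d²=46412017.00)
P2 → Slate (d²=6289205.00)
P3 → Coral (d²=5385601.00)
P4 → Cyan (d²=29321269.00)
P5 → Cyan (d²=325544.00)
P6 → Olive (d²=23754004.00)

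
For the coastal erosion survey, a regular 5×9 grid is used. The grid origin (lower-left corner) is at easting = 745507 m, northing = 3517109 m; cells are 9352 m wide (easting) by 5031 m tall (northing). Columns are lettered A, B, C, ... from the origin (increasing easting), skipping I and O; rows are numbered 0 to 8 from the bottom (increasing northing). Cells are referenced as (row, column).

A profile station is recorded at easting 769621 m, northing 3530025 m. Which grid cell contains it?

Column index: ⌊(769621 − 745507) / 9352⌋ = ⌊2.578⌋ = 2 → column C
Row offset from origin: ⌊(3530025 − 3517109) / 5031⌋ = ⌊2.567⌋ = 2 → row 2

(2, C)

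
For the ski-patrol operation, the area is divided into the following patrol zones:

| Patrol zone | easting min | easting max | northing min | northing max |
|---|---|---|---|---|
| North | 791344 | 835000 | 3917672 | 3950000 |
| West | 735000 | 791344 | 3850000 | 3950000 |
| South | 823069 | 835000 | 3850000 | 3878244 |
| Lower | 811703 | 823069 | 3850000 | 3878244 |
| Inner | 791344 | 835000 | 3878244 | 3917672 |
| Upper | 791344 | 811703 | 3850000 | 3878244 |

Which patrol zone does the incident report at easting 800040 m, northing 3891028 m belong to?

Inner

The point has easting = 800040 and northing = 3891028.
Only Inner satisfies 791344 ≤ easting ≤ 835000 and 3878244 ≤ northing ≤ 3917672.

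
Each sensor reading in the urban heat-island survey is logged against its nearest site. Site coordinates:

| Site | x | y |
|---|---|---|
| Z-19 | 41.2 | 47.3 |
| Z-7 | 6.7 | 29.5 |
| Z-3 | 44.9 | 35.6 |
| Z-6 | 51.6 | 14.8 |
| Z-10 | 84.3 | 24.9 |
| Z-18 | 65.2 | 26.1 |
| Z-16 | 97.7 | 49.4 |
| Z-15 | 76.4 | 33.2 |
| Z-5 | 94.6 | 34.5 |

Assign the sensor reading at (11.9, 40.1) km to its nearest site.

Z-7

Squared distances to each site:
Z-19: 910.330; Z-7: 139.400; Z-3: 1109.250; Z-6: 2216.180; Z-10: 5472.800; Z-18: 3036.890; Z-16: 7448.130; Z-15: 4207.860; Z-5: 6870.650.
Minimum at Z-7.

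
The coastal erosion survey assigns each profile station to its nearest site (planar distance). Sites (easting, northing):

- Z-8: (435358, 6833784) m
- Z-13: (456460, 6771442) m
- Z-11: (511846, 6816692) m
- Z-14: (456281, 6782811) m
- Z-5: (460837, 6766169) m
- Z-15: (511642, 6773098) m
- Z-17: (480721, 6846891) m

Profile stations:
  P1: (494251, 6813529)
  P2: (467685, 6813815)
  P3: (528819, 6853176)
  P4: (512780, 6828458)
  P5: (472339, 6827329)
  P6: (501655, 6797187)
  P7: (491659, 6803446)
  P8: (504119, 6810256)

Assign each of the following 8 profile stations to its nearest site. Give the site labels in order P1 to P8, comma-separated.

Z-11, Z-14, Z-11, Z-11, Z-17, Z-11, Z-11, Z-11

P1 → Z-11 (d²=319588594.00)
P2 → Z-14 (d²=1091299232.00)
P3 → Z-11 (d²=1619164985.00)
P4 → Z-11 (d²=139311112.00)
P5 → Z-17 (d²=452929768.00)
P6 → Z-11 (d²=484301506.00)
P7 → Z-11 (d²=582971485.00)
P8 → Z-11 (d²=101128625.00)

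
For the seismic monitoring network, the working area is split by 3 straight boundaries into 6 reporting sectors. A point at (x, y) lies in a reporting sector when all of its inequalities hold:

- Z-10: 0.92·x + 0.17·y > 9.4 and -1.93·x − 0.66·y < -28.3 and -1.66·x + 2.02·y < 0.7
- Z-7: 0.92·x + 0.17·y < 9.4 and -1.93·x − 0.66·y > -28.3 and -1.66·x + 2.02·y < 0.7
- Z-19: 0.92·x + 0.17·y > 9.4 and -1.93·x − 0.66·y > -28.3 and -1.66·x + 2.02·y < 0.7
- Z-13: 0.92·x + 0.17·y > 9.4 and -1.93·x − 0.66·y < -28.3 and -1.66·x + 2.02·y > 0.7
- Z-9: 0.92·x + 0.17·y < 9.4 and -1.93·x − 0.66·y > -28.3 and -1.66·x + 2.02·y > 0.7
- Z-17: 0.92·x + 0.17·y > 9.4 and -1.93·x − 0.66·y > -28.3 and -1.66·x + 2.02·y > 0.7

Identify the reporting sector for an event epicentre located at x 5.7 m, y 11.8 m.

Z-9

0.92·5.7 + 0.17·11.8 = 7.250, which is < 9.4
-1.93·5.7 − 0.66·11.8 = -18.789, which is > -28.3
-1.66·5.7 + 2.02·11.8 = 14.374, which is > 0.7
This sign pattern matches Z-9.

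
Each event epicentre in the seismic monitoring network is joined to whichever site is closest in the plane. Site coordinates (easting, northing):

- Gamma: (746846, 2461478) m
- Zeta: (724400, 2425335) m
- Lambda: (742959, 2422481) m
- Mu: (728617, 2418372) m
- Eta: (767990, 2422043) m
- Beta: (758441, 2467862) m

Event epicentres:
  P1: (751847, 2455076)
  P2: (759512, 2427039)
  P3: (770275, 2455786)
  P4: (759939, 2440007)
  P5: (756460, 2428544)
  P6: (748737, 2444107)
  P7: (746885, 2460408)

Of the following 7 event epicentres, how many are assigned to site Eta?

P1 → Gamma
P2 → Eta
P3 → Beta
P4 → Eta
P5 → Eta
P6 → Gamma
P7 → Gamma
3 of the 7 go to Eta.

3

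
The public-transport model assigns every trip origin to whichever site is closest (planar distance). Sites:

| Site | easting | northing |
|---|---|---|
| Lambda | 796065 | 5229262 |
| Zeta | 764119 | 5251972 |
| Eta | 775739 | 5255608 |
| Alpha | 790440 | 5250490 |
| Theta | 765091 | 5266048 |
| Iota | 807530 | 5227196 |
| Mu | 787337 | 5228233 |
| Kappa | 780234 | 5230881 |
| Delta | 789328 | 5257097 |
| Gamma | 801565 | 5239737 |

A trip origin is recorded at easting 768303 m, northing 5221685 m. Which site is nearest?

Kappa

Squared distances to each site:
Lambda: 828139573.000; Zeta: 934808225.000; Eta: 1206064025.000; Alpha: 1319774794.000; Theta: 1978392713.000; Iota: 1569128650.000; Mu: 405169460.000; Kappa: 226915177.000; Delta: 1696060369.000; Gamma: 1432235348.000.
Minimum at Kappa.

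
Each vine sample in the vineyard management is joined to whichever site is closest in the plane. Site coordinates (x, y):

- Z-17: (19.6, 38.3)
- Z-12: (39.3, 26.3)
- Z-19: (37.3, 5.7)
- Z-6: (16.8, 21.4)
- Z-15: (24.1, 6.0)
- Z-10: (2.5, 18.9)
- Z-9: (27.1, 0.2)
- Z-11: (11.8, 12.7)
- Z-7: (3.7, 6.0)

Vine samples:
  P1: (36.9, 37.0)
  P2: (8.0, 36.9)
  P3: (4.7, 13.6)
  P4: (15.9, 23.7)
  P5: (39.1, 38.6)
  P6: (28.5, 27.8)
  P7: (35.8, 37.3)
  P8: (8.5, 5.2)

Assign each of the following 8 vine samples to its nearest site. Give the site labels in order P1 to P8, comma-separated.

Z-12, Z-17, Z-10, Z-6, Z-12, Z-12, Z-12, Z-7

P1 → Z-12 (d²=120.25)
P2 → Z-17 (d²=136.52)
P3 → Z-10 (d²=32.93)
P4 → Z-6 (d²=6.10)
P5 → Z-12 (d²=151.33)
P6 → Z-12 (d²=118.89)
P7 → Z-12 (d²=133.25)
P8 → Z-7 (d²=23.68)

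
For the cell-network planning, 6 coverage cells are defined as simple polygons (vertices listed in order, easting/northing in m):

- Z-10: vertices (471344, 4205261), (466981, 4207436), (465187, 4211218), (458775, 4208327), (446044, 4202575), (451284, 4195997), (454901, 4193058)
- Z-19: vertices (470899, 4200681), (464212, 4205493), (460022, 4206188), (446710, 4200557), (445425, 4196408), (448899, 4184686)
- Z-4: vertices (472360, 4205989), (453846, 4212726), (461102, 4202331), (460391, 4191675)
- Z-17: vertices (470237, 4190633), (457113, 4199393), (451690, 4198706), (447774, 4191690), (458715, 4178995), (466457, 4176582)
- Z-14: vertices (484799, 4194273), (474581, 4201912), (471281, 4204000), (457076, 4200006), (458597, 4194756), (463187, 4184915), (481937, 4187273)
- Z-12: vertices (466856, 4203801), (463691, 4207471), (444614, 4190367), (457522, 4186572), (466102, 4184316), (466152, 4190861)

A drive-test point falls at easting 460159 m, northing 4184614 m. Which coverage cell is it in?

Z-17

Cast a ray rightward from (460159, 4184614). For each polygon, the edges (by vertex number in listed order) whose endpoints lie on opposite sides of northing = 4184614, where each meets that height, and whether that is right or left of the point:
Z-10: no edge straddles that height → 0 crossings.
Z-19: no edge straddles that height → 0 crossings.
Z-4: no edge straddles that height → 0 crossings.
Z-17: 4–5 at easting≈453872.3 (left), 6–1 at easting≈468617.8 (right) → 1 crossing.
Z-14: no edge straddles that height → 0 crossings.
Z-12: 4–5 at easting≈464968.6 (right), 5–6 at easting≈466104.3 (right) → 2 crossings.
Only Z-17 has an odd count, so the point is inside Z-17.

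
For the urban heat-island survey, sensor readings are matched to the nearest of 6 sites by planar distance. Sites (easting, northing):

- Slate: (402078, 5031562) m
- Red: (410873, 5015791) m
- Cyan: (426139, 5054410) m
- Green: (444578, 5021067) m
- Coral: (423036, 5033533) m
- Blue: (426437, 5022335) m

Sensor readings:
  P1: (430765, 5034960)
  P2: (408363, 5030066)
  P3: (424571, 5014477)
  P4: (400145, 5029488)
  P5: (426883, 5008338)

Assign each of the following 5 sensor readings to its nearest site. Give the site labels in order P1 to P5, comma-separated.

P1 → Coral (d²=61773770.00)
P2 → Slate (d²=41739241.00)
P3 → Blue (d²=65230120.00)
P4 → Slate (d²=8037965.00)
P5 → Blue (d²=196114925.00)

Coral, Slate, Blue, Slate, Blue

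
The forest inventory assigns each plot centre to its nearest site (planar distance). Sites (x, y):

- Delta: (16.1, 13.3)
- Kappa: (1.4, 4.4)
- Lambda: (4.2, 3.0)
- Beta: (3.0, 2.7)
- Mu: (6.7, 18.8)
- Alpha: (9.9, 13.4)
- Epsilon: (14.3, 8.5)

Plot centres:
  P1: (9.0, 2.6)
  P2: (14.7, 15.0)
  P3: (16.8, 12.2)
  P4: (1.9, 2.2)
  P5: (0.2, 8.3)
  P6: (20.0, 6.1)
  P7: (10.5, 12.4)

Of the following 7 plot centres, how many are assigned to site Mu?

0

P1 → Lambda
P2 → Delta
P3 → Delta
P4 → Beta
P5 → Kappa
P6 → Epsilon
P7 → Alpha
0 of the 7 go to Mu.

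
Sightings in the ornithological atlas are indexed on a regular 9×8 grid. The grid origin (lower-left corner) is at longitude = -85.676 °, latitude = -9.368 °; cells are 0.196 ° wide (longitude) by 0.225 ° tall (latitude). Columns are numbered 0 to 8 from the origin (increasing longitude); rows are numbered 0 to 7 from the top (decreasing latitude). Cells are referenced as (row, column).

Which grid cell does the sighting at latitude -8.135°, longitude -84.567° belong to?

(2, 5)

Column index: ⌊(-84.567 − -85.676) / 0.196⌋ = ⌊5.658⌋ = 5
Row offset from origin: ⌊(-8.135 − -9.368) / 0.225⌋ = ⌊5.480⌋ = 5 → row 2 (counted from top)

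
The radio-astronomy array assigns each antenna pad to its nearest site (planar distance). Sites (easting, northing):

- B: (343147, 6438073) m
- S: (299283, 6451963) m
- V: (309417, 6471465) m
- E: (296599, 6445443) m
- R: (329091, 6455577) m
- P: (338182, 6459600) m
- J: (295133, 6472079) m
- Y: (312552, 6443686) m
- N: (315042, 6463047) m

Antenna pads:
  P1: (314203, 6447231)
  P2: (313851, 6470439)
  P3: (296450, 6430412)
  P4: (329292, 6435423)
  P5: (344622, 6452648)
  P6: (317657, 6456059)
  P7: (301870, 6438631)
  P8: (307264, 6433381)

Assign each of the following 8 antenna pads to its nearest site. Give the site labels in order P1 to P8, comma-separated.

P1 → Y (d²=15292826.00)
P2 → V (d²=20713032.00)
P3 → E (d²=225953162.00)
P4 → B (d²=198983525.00)
P5 → P (d²=89803904.00)
P6 → N (d²=55670369.00)
P7 → E (d²=74186785.00)
P8 → Y (d²=134155969.00)

Y, V, E, B, P, N, E, Y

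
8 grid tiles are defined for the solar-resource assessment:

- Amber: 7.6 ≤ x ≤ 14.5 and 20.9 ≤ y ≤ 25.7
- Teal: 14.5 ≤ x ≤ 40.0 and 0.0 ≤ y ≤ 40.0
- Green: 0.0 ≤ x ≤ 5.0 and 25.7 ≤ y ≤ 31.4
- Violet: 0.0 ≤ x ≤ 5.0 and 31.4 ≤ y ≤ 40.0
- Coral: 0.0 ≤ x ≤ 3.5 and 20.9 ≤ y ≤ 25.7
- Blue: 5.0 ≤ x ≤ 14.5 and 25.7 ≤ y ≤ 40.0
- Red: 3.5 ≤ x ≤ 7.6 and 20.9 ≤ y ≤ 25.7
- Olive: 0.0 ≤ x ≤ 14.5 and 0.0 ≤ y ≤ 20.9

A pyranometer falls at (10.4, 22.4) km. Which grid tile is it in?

The point has x = 10.4 and y = 22.4.
Only Amber satisfies 7.6 ≤ x ≤ 14.5 and 20.9 ≤ y ≤ 25.7.

Amber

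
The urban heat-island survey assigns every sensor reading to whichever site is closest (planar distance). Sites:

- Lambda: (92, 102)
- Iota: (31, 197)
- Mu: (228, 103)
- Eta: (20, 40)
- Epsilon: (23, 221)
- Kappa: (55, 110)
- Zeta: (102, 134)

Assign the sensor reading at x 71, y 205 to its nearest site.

Iota

Squared distances to each site:
Lambda: 11050.000; Iota: 1664.000; Mu: 35053.000; Eta: 29826.000; Epsilon: 2560.000; Kappa: 9281.000; Zeta: 6002.000.
Minimum at Iota.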